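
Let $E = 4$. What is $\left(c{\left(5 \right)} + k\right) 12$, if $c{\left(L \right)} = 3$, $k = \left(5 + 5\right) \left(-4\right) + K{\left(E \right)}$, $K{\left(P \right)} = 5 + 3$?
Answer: $-348$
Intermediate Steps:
$K{\left(P \right)} = 8$
$k = -32$ ($k = \left(5 + 5\right) \left(-4\right) + 8 = 10 \left(-4\right) + 8 = -40 + 8 = -32$)
$\left(c{\left(5 \right)} + k\right) 12 = \left(3 - 32\right) 12 = \left(-29\right) 12 = -348$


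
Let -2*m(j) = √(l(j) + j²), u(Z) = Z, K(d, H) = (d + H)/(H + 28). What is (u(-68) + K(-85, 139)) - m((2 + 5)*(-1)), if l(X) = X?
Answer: -11302/167 + √42/2 ≈ -64.436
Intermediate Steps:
K(d, H) = (H + d)/(28 + H)
m(j) = -√(j + j²)/2
(u(-68) + K(-85, 139)) - m((2 + 5)*(-1)) = (-68 + (139 - 85)/(28 + 139)) - (-1)*√(((2 + 5)*(-1))*(1 + (2 + 5)*(-1)))/2 = (-68 + 54/167) - (-1)*√((7*(-1))*(1 + 7*(-1)))/2 = (-68 + (1/167)*54) - (-1)*√(-7*(1 - 7))/2 = (-68 + 54/167) - (-1)*√(-7*(-6))/2 = -11302/167 - (-1)*√42/2 = -11302/167 + √42/2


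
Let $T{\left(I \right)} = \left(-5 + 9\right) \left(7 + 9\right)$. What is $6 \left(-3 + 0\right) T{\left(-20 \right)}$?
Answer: $-1152$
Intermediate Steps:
$T{\left(I \right)} = 64$ ($T{\left(I \right)} = 4 \cdot 16 = 64$)
$6 \left(-3 + 0\right) T{\left(-20 \right)} = 6 \left(-3 + 0\right) 64 = 6 \left(-3\right) 64 = \left(-18\right) 64 = -1152$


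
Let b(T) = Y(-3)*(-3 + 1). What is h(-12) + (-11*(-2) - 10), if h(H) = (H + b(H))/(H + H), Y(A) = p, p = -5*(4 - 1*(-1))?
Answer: 125/12 ≈ 10.417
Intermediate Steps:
p = -25 (p = -5*(4 + 1) = -5*5 = -25)
Y(A) = -25
b(T) = 50 (b(T) = -25*(-3 + 1) = -25*(-2) = 50)
h(H) = (50 + H)/(2*H) (h(H) = (H + 50)/(H + H) = (50 + H)/((2*H)) = (50 + H)*(1/(2*H)) = (50 + H)/(2*H))
h(-12) + (-11*(-2) - 10) = (1/2)*(50 - 12)/(-12) + (-11*(-2) - 10) = (1/2)*(-1/12)*38 + (22 - 10) = -19/12 + 12 = 125/12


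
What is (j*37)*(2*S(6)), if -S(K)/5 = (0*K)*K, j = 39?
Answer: 0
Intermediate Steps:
S(K) = 0 (S(K) = -5*0*K*K = -0*K = -5*0 = 0)
(j*37)*(2*S(6)) = (39*37)*(2*0) = 1443*0 = 0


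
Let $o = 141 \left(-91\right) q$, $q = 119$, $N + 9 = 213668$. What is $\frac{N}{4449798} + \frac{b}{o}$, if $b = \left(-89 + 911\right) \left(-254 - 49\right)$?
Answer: $\frac{478175655173}{2264782539474} \approx 0.21114$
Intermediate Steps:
$N = 213659$ ($N = -9 + 213668 = 213659$)
$b = -249066$ ($b = 822 \left(-254 - 49\right) = 822 \left(-303\right) = -249066$)
$o = -1526889$ ($o = 141 \left(-91\right) 119 = \left(-12831\right) 119 = -1526889$)
$\frac{N}{4449798} + \frac{b}{o} = \frac{213659}{4449798} - \frac{249066}{-1526889} = 213659 \cdot \frac{1}{4449798} - - \frac{83022}{508963} = \frac{213659}{4449798} + \frac{83022}{508963} = \frac{478175655173}{2264782539474}$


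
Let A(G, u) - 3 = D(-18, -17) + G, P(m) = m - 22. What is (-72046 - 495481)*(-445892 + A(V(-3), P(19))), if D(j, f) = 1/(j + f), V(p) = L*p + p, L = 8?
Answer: 8857428508147/35 ≈ 2.5307e+11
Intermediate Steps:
V(p) = 9*p (V(p) = 8*p + p = 9*p)
D(j, f) = 1/(f + j)
P(m) = -22 + m
A(G, u) = 104/35 + G (A(G, u) = 3 + (1/(-17 - 18) + G) = 3 + (1/(-35) + G) = 3 + (-1/35 + G) = 104/35 + G)
(-72046 - 495481)*(-445892 + A(V(-3), P(19))) = (-72046 - 495481)*(-445892 + (104/35 + 9*(-3))) = -567527*(-445892 + (104/35 - 27)) = -567527*(-445892 - 841/35) = -567527*(-15607061/35) = 8857428508147/35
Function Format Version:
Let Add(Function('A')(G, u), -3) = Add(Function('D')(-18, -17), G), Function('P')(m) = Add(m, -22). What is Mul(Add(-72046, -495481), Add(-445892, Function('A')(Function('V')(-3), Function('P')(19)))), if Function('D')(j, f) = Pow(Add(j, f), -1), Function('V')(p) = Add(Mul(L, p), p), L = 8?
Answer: Rational(8857428508147, 35) ≈ 2.5307e+11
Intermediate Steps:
Function('V')(p) = Mul(9, p) (Function('V')(p) = Add(Mul(8, p), p) = Mul(9, p))
Function('D')(j, f) = Pow(Add(f, j), -1)
Function('P')(m) = Add(-22, m)
Function('A')(G, u) = Add(Rational(104, 35), G) (Function('A')(G, u) = Add(3, Add(Pow(Add(-17, -18), -1), G)) = Add(3, Add(Pow(-35, -1), G)) = Add(3, Add(Rational(-1, 35), G)) = Add(Rational(104, 35), G))
Mul(Add(-72046, -495481), Add(-445892, Function('A')(Function('V')(-3), Function('P')(19)))) = Mul(Add(-72046, -495481), Add(-445892, Add(Rational(104, 35), Mul(9, -3)))) = Mul(-567527, Add(-445892, Add(Rational(104, 35), -27))) = Mul(-567527, Add(-445892, Rational(-841, 35))) = Mul(-567527, Rational(-15607061, 35)) = Rational(8857428508147, 35)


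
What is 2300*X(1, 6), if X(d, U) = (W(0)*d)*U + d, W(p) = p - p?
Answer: 2300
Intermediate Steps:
W(p) = 0
X(d, U) = d (X(d, U) = (0*d)*U + d = 0*U + d = 0 + d = d)
2300*X(1, 6) = 2300*1 = 2300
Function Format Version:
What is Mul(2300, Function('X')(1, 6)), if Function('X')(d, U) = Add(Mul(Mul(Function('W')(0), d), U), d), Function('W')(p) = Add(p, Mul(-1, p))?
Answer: 2300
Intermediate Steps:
Function('W')(p) = 0
Function('X')(d, U) = d (Function('X')(d, U) = Add(Mul(Mul(0, d), U), d) = Add(Mul(0, U), d) = Add(0, d) = d)
Mul(2300, Function('X')(1, 6)) = Mul(2300, 1) = 2300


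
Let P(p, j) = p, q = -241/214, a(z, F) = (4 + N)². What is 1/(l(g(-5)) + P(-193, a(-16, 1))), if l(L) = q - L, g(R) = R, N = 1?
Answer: -214/40473 ≈ -0.0052875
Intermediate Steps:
a(z, F) = 25 (a(z, F) = (4 + 1)² = 5² = 25)
q = -241/214 (q = -241*1/214 = -241/214 ≈ -1.1262)
l(L) = -241/214 - L
1/(l(g(-5)) + P(-193, a(-16, 1))) = 1/((-241/214 - 1*(-5)) - 193) = 1/((-241/214 + 5) - 193) = 1/(829/214 - 193) = 1/(-40473/214) = -214/40473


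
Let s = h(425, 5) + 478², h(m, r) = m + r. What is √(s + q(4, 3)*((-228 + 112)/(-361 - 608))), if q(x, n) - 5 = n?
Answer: √214942217586/969 ≈ 478.45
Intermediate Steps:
q(x, n) = 5 + n
s = 228914 (s = (425 + 5) + 478² = 430 + 228484 = 228914)
√(s + q(4, 3)*((-228 + 112)/(-361 - 608))) = √(228914 + (5 + 3)*((-228 + 112)/(-361 - 608))) = √(228914 + 8*(-116/(-969))) = √(228914 + 8*(-116*(-1/969))) = √(228914 + 8*(116/969)) = √(228914 + 928/969) = √(221818594/969) = √214942217586/969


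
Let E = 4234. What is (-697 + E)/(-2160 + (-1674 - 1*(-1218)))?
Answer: -1179/872 ≈ -1.3521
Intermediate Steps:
(-697 + E)/(-2160 + (-1674 - 1*(-1218))) = (-697 + 4234)/(-2160 + (-1674 - 1*(-1218))) = 3537/(-2160 + (-1674 + 1218)) = 3537/(-2160 - 456) = 3537/(-2616) = 3537*(-1/2616) = -1179/872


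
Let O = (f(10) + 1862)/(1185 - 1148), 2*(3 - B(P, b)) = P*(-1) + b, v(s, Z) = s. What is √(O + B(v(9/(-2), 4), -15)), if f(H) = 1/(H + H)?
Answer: √8019010/370 ≈ 7.6535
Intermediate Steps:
f(H) = 1/(2*H)
B(P, b) = 3 + P/2 - b/2 (B(P, b) = 3 - (P*(-1) + b)/2 = 3 - (-P + b)/2 = 3 - (b - P)/2 = 3 + (P/2 - b/2) = 3 + P/2 - b/2)
O = 37241/740 (O = ((½)/10 + 1862)/(1185 - 1148) = ((½)*(⅒) + 1862)/37 = (1/20 + 1862)*(1/37) = (37241/20)*(1/37) = 37241/740 ≈ 50.326)
√(O + B(v(9/(-2), 4), -15)) = √(37241/740 + (3 + (9/(-2))/2 - ½*(-15))) = √(37241/740 + (3 + (9*(-½))/2 + 15/2)) = √(37241/740 + (3 + (½)*(-9/2) + 15/2)) = √(37241/740 + (3 - 9/4 + 15/2)) = √(37241/740 + 33/4) = √(21673/370) = √8019010/370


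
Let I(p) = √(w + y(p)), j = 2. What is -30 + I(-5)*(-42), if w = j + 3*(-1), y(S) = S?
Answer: -30 - 42*I*√6 ≈ -30.0 - 102.88*I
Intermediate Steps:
w = -1 (w = 2 + 3*(-1) = 2 - 3 = -1)
I(p) = √(-1 + p)
-30 + I(-5)*(-42) = -30 + √(-1 - 5)*(-42) = -30 + √(-6)*(-42) = -30 + (I*√6)*(-42) = -30 - 42*I*√6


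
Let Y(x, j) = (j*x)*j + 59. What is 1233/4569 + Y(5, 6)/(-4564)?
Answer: 1511807/6950972 ≈ 0.21750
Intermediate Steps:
Y(x, j) = 59 + x*j² (Y(x, j) = x*j² + 59 = 59 + x*j²)
1233/4569 + Y(5, 6)/(-4564) = 1233/4569 + (59 + 5*6²)/(-4564) = 1233*(1/4569) + (59 + 5*36)*(-1/4564) = 411/1523 + (59 + 180)*(-1/4564) = 411/1523 + 239*(-1/4564) = 411/1523 - 239/4564 = 1511807/6950972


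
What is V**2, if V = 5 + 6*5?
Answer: 1225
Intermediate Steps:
V = 35 (V = 5 + 30 = 35)
V**2 = 35**2 = 1225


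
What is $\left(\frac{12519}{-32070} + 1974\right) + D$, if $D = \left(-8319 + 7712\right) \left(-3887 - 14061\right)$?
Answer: $\frac{116482618727}{10690} \approx 1.0896 \cdot 10^{7}$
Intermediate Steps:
$D = 10894436$ ($D = \left(-607\right) \left(-17948\right) = 10894436$)
$\left(\frac{12519}{-32070} + 1974\right) + D = \left(\frac{12519}{-32070} + 1974\right) + 10894436 = \left(12519 \left(- \frac{1}{32070}\right) + 1974\right) + 10894436 = \left(- \frac{4173}{10690} + 1974\right) + 10894436 = \frac{21097887}{10690} + 10894436 = \frac{116482618727}{10690}$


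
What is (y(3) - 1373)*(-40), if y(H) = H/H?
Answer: 54880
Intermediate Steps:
y(H) = 1
(y(3) - 1373)*(-40) = (1 - 1373)*(-40) = -1372*(-40) = 54880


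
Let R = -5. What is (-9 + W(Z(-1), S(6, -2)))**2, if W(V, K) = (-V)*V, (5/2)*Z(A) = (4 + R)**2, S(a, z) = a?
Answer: 52441/625 ≈ 83.906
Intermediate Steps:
Z(A) = 2/5 (Z(A) = 2*(4 - 5)**2/5 = (2/5)*(-1)**2 = (2/5)*1 = 2/5)
W(V, K) = -V**2
(-9 + W(Z(-1), S(6, -2)))**2 = (-9 - (2/5)**2)**2 = (-9 - 1*4/25)**2 = (-9 - 4/25)**2 = (-229/25)**2 = 52441/625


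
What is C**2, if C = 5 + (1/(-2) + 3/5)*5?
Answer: 121/4 ≈ 30.250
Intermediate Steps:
C = 11/2 (C = 5 + (1*(-1/2) + 3*(1/5))*5 = 5 + (-1/2 + 3/5)*5 = 5 + (1/10)*5 = 5 + 1/2 = 11/2 ≈ 5.5000)
C**2 = (11/2)**2 = 121/4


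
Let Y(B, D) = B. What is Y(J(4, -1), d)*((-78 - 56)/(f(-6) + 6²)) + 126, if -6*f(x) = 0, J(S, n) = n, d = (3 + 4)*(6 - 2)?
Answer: 2335/18 ≈ 129.72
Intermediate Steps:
d = 28 (d = 7*4 = 28)
f(x) = 0 (f(x) = -⅙*0 = 0)
Y(J(4, -1), d)*((-78 - 56)/(f(-6) + 6²)) + 126 = -(-78 - 56)/(0 + 6²) + 126 = -(-134)/(0 + 36) + 126 = -(-134)/36 + 126 = -1*(-67/18) + 126 = 67/18 + 126 = 2335/18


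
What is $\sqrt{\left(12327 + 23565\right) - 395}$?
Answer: $\sqrt{35497} \approx 188.41$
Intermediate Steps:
$\sqrt{\left(12327 + 23565\right) - 395} = \sqrt{35892 - 395} = \sqrt{35497}$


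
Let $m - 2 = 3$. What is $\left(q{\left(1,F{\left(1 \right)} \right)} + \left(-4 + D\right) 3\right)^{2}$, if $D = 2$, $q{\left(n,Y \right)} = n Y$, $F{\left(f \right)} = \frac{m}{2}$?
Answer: $\frac{49}{4} \approx 12.25$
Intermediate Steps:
$m = 5$ ($m = 2 + 3 = 5$)
$F{\left(f \right)} = \frac{5}{2}$
$q{\left(n,Y \right)} = Y n$
$\left(q{\left(1,F{\left(1 \right)} \right)} + \left(-4 + D\right) 3\right)^{2} = \left(\frac{5}{2} \cdot 1 + \left(-4 + 2\right) 3\right)^{2} = \left(\frac{5}{2} - 6\right)^{2} = \left(- \frac{7}{2}\right)^{2} = \frac{49}{4}$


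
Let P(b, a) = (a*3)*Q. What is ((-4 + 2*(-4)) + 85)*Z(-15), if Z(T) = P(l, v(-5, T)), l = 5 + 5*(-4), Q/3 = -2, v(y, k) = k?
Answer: 19710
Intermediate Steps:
Q = -6 (Q = 3*(-2) = -6)
l = -15 (l = 5 - 20 = -15)
P(b, a) = -18*a (P(b, a) = (a*3)*(-6) = (3*a)*(-6) = -18*a)
Z(T) = -18*T
((-4 + 2*(-4)) + 85)*Z(-15) = ((-4 + 2*(-4)) + 85)*(-18*(-15)) = ((-4 - 8) + 85)*270 = (-12 + 85)*270 = 73*270 = 19710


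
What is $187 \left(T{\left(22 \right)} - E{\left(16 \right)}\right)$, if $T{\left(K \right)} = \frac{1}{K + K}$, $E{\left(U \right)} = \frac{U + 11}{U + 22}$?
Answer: $- \frac{9775}{76} \approx -128.62$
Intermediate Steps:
$E{\left(U \right)} = \frac{11 + U}{22 + U}$
$T{\left(K \right)} = \frac{1}{2 K}$
$187 \left(T{\left(22 \right)} - E{\left(16 \right)}\right) = 187 \left(\frac{1}{2 \cdot 22} - \frac{11 + 16}{22 + 16}\right) = 187 \left(\frac{1}{2} \cdot \frac{1}{22} - \frac{1}{38} \cdot 27\right) = 187 \left(\frac{1}{44} - \frac{1}{38} \cdot 27\right) = 187 \left(\frac{1}{44} - \frac{27}{38}\right) = 187 \left(- \frac{575}{836}\right) = - \frac{9775}{76}$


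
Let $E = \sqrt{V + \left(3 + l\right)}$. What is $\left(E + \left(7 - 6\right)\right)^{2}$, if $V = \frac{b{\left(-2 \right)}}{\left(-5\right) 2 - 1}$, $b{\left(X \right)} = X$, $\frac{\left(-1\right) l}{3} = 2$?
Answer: $\frac{\left(11 + i \sqrt{341}\right)^{2}}{121} \approx -1.8182 + 3.3575 i$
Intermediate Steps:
$l = -6$ ($l = \left(-3\right) 2 = -6$)
$V = \frac{2}{11}$ ($V = - \frac{2}{\left(-5\right) 2 - 1} = - \frac{2}{-10 - 1} = - \frac{2}{-11} = \left(-2\right) \left(- \frac{1}{11}\right) = \frac{2}{11} \approx 0.18182$)
$E = \frac{i \sqrt{341}}{11}$ ($E = \sqrt{\frac{2}{11} + \left(3 - 6\right)} = \sqrt{\frac{2}{11} - 3} = \sqrt{- \frac{31}{11}} = \frac{i \sqrt{341}}{11} \approx 1.6787 i$)
$\left(E + \left(7 - 6\right)\right)^{2} = \left(\frac{i \sqrt{341}}{11} + \left(7 - 6\right)\right)^{2} = \left(\frac{i \sqrt{341}}{11} + 1\right)^{2} = \left(1 + \frac{i \sqrt{341}}{11}\right)^{2}$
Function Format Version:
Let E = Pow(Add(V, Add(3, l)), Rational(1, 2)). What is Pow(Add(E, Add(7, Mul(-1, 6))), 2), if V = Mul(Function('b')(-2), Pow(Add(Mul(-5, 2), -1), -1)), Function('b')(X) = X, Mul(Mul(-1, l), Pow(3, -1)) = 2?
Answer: Mul(Rational(1, 121), Pow(Add(11, Mul(I, Pow(341, Rational(1, 2)))), 2)) ≈ Add(-1.8182, Mul(3.3575, I))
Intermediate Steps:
l = -6 (l = Mul(-3, 2) = -6)
V = Rational(2, 11) (V = Mul(-2, Pow(Add(Mul(-5, 2), -1), -1)) = Mul(-2, Pow(Add(-10, -1), -1)) = Mul(-2, Pow(-11, -1)) = Mul(-2, Rational(-1, 11)) = Rational(2, 11) ≈ 0.18182)
E = Mul(Rational(1, 11), I, Pow(341, Rational(1, 2))) (E = Pow(Add(Rational(2, 11), Add(3, -6)), Rational(1, 2)) = Pow(Add(Rational(2, 11), -3), Rational(1, 2)) = Pow(Rational(-31, 11), Rational(1, 2)) = Mul(Rational(1, 11), I, Pow(341, Rational(1, 2))) ≈ Mul(1.6787, I))
Pow(Add(E, Add(7, Mul(-1, 6))), 2) = Pow(Add(Mul(Rational(1, 11), I, Pow(341, Rational(1, 2))), Add(7, Mul(-1, 6))), 2) = Pow(Add(Mul(Rational(1, 11), I, Pow(341, Rational(1, 2))), Add(7, -6)), 2) = Pow(Add(Mul(Rational(1, 11), I, Pow(341, Rational(1, 2))), 1), 2) = Pow(Add(1, Mul(Rational(1, 11), I, Pow(341, Rational(1, 2)))), 2)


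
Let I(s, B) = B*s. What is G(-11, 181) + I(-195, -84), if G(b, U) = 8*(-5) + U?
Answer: 16521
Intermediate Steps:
G(b, U) = -40 + U
G(-11, 181) + I(-195, -84) = (-40 + 181) - 84*(-195) = 141 + 16380 = 16521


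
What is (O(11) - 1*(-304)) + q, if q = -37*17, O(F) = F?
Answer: -314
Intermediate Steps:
q = -629
(O(11) - 1*(-304)) + q = (11 - 1*(-304)) - 629 = (11 + 304) - 629 = 315 - 629 = -314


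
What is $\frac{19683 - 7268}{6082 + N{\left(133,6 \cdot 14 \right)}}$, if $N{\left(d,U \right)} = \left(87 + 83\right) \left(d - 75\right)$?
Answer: $\frac{12415}{15942} \approx 0.77876$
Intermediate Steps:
$N{\left(d,U \right)} = -12750 + 170 d$ ($N{\left(d,U \right)} = 170 \left(-75 + d\right) = -12750 + 170 d$)
$\frac{19683 - 7268}{6082 + N{\left(133,6 \cdot 14 \right)}} = \frac{19683 - 7268}{6082 + \left(-12750 + 170 \cdot 133\right)} = \frac{12415}{6082 + \left(-12750 + 22610\right)} = \frac{12415}{6082 + 9860} = \frac{12415}{15942}$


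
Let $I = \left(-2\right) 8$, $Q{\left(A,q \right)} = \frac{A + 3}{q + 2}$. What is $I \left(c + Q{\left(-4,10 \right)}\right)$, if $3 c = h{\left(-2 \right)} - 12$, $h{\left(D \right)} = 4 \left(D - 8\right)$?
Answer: $\frac{836}{3} \approx 278.67$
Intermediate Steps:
$h{\left(D \right)} = -32 + 4 D$ ($h{\left(D \right)} = 4 \left(-8 + D\right) = -32 + 4 D$)
$Q{\left(A,q \right)} = \frac{3 + A}{2 + q}$
$c = - \frac{52}{3}$ ($c = \frac{\left(-32 + 4 \left(-2\right)\right) - 12}{3} = \frac{\left(-32 - 8\right) - 12}{3} = \frac{-40 - 12}{3} = \frac{1}{3} \left(-52\right) = - \frac{52}{3} \approx -17.333$)
$I = -16$
$I \left(c + Q{\left(-4,10 \right)}\right) = - 16 \left(- \frac{52}{3} + \frac{3 - 4}{2 + 10}\right) = - 16 \left(- \frac{52}{3} + \frac{1}{12} \left(-1\right)\right) = - 16 \left(- \frac{52}{3} - \frac{1}{12}\right) = \left(-16\right) \left(- \frac{209}{12}\right) = \frac{836}{3}$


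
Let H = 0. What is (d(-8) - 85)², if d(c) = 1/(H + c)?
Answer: 463761/64 ≈ 7246.3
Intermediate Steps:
d(c) = 1/c (d(c) = 1/(0 + c) = 1/c)
(d(-8) - 85)² = (1/(-8) - 85)² = (-⅛ - 85)² = (-681/8)² = 463761/64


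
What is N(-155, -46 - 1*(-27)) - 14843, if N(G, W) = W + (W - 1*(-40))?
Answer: -14841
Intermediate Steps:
N(G, W) = 40 + 2*W (N(G, W) = W + (W + 40) = W + (40 + W) = 40 + 2*W)
N(-155, -46 - 1*(-27)) - 14843 = (40 + 2*(-46 - 1*(-27))) - 14843 = (40 + 2*(-46 + 27)) - 14843 = (40 + 2*(-19)) - 14843 = (40 - 38) - 14843 = 2 - 14843 = -14841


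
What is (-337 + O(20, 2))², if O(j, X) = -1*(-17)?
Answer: 102400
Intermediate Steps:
O(j, X) = 17
(-337 + O(20, 2))² = (-337 + 17)² = (-320)² = 102400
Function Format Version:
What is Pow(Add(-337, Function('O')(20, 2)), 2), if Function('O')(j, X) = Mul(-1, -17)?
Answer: 102400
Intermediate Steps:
Function('O')(j, X) = 17
Pow(Add(-337, Function('O')(20, 2)), 2) = Pow(Add(-337, 17), 2) = Pow(-320, 2) = 102400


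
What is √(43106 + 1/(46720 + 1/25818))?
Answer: 2*√15679369518539947226831/1206216961 ≈ 207.62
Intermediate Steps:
√(43106 + 1/(46720 + 1/25818)) = √(43106 + 1/(1206216961/25818)) = √(43106 + 25818/1206216961) = √(51995188346684/1206216961) = 2*√15679369518539947226831/1206216961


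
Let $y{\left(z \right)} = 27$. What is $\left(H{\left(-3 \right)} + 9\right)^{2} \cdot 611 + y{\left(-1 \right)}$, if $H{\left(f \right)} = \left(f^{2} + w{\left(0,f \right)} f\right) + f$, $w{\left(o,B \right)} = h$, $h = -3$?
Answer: $351963$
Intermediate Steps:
$w{\left(o,B \right)} = -3$
$H{\left(f \right)} = f^{2} - 2 f$ ($H{\left(f \right)} = \left(f^{2} - 3 f\right) + f = f^{2} - 2 f$)
$\left(H{\left(-3 \right)} + 9\right)^{2} \cdot 611 + y{\left(-1 \right)} = \left(- 3 \left(-2 - 3\right) + 9\right)^{2} \cdot 611 + 27 = \left(\left(-3\right) \left(-5\right) + 9\right)^{2} \cdot 611 + 27 = \left(15 + 9\right)^{2} \cdot 611 + 27 = 24^{2} \cdot 611 + 27 = 576 \cdot 611 + 27 = 351936 + 27 = 351963$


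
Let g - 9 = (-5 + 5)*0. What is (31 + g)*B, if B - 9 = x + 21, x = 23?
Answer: 2120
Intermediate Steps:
g = 9 (g = 9 + (-5 + 5)*0 = 9 + 0*0 = 9 + 0 = 9)
B = 53 (B = 9 + (23 + 21) = 9 + 44 = 53)
(31 + g)*B = (31 + 9)*53 = 40*53 = 2120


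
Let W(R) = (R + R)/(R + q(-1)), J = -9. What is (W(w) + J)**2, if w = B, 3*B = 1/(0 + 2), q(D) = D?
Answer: 2209/25 ≈ 88.360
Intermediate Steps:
B = 1/6 (B = 1/(3*(0 + 2)) = (1/3)/2 = (1/3)*(1/2) = 1/6 ≈ 0.16667)
w = 1/6 ≈ 0.16667
W(R) = 2*R/(-1 + R) (W(R) = (R + R)/(R - 1) = (2*R)/(-1 + R) = 2*R/(-1 + R))
(W(w) + J)**2 = (2*(1/6)/(-1 + 1/6) - 9)**2 = (2*(1/6)/(-5/6) - 9)**2 = (2*(1/6)*(-6/5) - 9)**2 = (-2/5 - 9)**2 = (-47/5)**2 = 2209/25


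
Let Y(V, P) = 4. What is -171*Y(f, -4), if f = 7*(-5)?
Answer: -684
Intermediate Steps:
f = -35
-171*Y(f, -4) = -171*4 = -684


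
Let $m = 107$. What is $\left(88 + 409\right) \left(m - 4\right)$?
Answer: $51191$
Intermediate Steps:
$\left(88 + 409\right) \left(m - 4\right) = \left(88 + 409\right) \left(107 - 4\right) = 497 \cdot 103 = 51191$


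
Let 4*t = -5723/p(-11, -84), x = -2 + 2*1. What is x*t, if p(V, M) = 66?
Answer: 0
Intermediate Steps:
x = 0 (x = -2 + 2 = 0)
t = -5723/264 (t = (-5723/66)/4 = (-5723*1/66)/4 = (¼)*(-5723/66) = -5723/264 ≈ -21.678)
x*t = 0*(-5723/264) = 0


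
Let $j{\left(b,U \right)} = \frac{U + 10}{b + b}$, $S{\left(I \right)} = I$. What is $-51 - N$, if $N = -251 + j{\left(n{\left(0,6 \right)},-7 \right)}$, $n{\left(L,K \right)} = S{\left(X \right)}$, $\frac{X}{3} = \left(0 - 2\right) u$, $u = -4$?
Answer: $\frac{3199}{16} \approx 199.94$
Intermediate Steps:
$X = 24$ ($X = 3 \left(0 - 2\right) \left(-4\right) = 3 \left(\left(-2\right) \left(-4\right)\right) = 3 \cdot 8 = 24$)
$n{\left(L,K \right)} = 24$
$j{\left(b,U \right)} = \frac{10 + U}{2 b}$
$N = - \frac{4015}{16}$ ($N = -251 + \frac{10 - 7}{2 \cdot 24} = -251 + \frac{1}{2} \cdot \frac{1}{24} \cdot 3 = -251 + \frac{1}{16} = - \frac{4015}{16} \approx -250.94$)
$-51 - N = -51 - - \frac{4015}{16} = -51 + \frac{4015}{16} = \frac{3199}{16}$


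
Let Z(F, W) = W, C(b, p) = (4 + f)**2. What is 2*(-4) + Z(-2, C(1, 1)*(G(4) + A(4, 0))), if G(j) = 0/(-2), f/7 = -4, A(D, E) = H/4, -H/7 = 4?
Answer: -4040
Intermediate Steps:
H = -28 (H = -7*4 = -28)
A(D, E) = -7 (A(D, E) = -28/4 = -28*1/4 = -7)
f = -28 (f = 7*(-4) = -28)
C(b, p) = 576 (C(b, p) = (4 - 28)**2 = (-24)**2 = 576)
G(j) = 0 (G(j) = 0*(-1/2) = 0)
2*(-4) + Z(-2, C(1, 1)*(G(4) + A(4, 0))) = 2*(-4) + 576*(0 - 7) = -8 + 576*(-7) = -8 - 4032 = -4040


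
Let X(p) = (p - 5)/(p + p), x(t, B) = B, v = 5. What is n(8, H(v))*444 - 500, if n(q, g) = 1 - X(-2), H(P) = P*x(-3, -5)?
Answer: -833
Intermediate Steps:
X(p) = (-5 + p)/(2*p) (X(p) = (-5 + p)/((2*p)) = (-5 + p)*(1/(2*p)) = (-5 + p)/(2*p))
H(P) = -5*P (H(P) = P*(-5) = -5*P)
n(q, g) = -¾ (n(q, g) = 1 - (-5 - 2)/(2*(-2)) = 1 - (-1)*(-7)/(2*2) = 1 - 1*7/4 = 1 - 7/4 = -¾)
n(8, H(v))*444 - 500 = -¾*444 - 500 = -333 - 500 = -833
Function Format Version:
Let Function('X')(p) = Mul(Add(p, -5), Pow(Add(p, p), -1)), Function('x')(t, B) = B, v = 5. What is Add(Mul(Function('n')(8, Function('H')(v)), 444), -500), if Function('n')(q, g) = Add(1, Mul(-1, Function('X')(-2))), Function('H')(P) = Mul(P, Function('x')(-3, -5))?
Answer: -833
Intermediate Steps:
Function('X')(p) = Mul(Rational(1, 2), Pow(p, -1), Add(-5, p)) (Function('X')(p) = Mul(Add(-5, p), Pow(Mul(2, p), -1)) = Mul(Add(-5, p), Mul(Rational(1, 2), Pow(p, -1))) = Mul(Rational(1, 2), Pow(p, -1), Add(-5, p)))
Function('H')(P) = Mul(-5, P) (Function('H')(P) = Mul(P, -5) = Mul(-5, P))
Function('n')(q, g) = Rational(-3, 4) (Function('n')(q, g) = Add(1, Mul(-1, Mul(Rational(1, 2), Pow(-2, -1), Add(-5, -2)))) = Add(1, Mul(-1, Mul(Rational(1, 2), Rational(-1, 2), -7))) = Add(1, Mul(-1, Rational(7, 4))) = Add(1, Rational(-7, 4)) = Rational(-3, 4))
Add(Mul(Function('n')(8, Function('H')(v)), 444), -500) = Add(Mul(Rational(-3, 4), 444), -500) = Add(-333, -500) = -833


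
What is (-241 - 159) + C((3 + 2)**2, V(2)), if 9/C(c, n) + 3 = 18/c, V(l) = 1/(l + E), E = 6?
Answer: -7675/19 ≈ -403.95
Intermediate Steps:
V(l) = 1/(6 + l) (V(l) = 1/(l + 6) = 1/(6 + l))
C(c, n) = 9/(-3 + 18/c)
(-241 - 159) + C((3 + 2)**2, V(2)) = (-241 - 159) - 3*(3 + 2)**2/(-6 + (3 + 2)**2) = -400 - 3*5**2/(-6 + 5**2) = -400 - 3*25/(-6 + 25) = -400 - 3*25/19 = -400 - 3*25*1/19 = -400 - 75/19 = -7675/19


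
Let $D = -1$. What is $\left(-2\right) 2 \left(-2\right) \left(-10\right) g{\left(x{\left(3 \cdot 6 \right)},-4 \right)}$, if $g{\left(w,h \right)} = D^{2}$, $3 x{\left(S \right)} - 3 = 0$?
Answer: $-80$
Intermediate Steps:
$x{\left(S \right)} = 1$ ($x{\left(S \right)} = 1 + \frac{1}{3} \cdot 0 = 1 + 0 = 1$)
$g{\left(w,h \right)} = 1$ ($g{\left(w,h \right)} = \left(-1\right)^{2} = 1$)
$\left(-2\right) 2 \left(-2\right) \left(-10\right) g{\left(x{\left(3 \cdot 6 \right)},-4 \right)} = \left(-2\right) 2 \left(-2\right) \left(-10\right) 1 = \left(-4\right) \left(-2\right) \left(-10\right) 1 = 8 \left(-10\right) 1 = \left(-80\right) 1 = -80$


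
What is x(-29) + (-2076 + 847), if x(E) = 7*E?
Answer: -1432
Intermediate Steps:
x(-29) + (-2076 + 847) = 7*(-29) + (-2076 + 847) = -203 - 1229 = -1432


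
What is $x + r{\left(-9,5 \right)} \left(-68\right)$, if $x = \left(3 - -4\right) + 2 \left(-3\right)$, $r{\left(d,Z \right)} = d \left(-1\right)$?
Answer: $-611$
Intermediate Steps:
$r{\left(d,Z \right)} = - d$
$x = 1$ ($x = \left(3 + 4\right) - 6 = 7 - 6 = 1$)
$x + r{\left(-9,5 \right)} \left(-68\right) = 1 + \left(-1\right) \left(-9\right) \left(-68\right) = 1 + 9 \left(-68\right) = 1 - 612 = -611$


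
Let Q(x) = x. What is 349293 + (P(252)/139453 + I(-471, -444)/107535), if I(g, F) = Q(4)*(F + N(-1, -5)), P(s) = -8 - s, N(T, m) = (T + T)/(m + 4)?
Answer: 5238024922341011/14996078355 ≈ 3.4929e+5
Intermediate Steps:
N(T, m) = 2*T/(4 + m) (N(T, m) = (2*T)/(4 + m) = 2*T/(4 + m))
I(g, F) = 8 + 4*F (I(g, F) = 4*(F + 2*(-1)/(4 - 5)) = 4*(F + 2*(-1)/(-1)) = 4*(F + 2*(-1)*(-1)) = 4*(F + 2) = 4*(2 + F) = 8 + 4*F)
349293 + (P(252)/139453 + I(-471, -444)/107535) = 349293 + ((-8 - 1*252)/139453 + (8 + 4*(-444))/107535) = 349293 + ((-8 - 252)*(1/139453) + (8 - 1776)*(1/107535)) = 349293 + (-260*1/139453 - 1768*1/107535) = 349293 + (-260/139453 - 1768/107535) = 349293 - 274512004/14996078355 = 5238024922341011/14996078355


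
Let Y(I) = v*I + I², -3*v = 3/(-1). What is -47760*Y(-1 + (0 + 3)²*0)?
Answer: 0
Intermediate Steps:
v = 1 (v = -1/(-1) = -(-1) = -⅓*(-3) = 1)
Y(I) = I + I² (Y(I) = 1*I + I² = I + I²)
-47760*Y(-1 + (0 + 3)²*0) = -47760*(-1 + (0 + 3)²*0)*(1 + (-1 + (0 + 3)²*0)) = -47760*(-1 + 3²*0)*(1 + (-1 + 3²*0)) = -47760*(-1 + 9*0)*(1 + (-1 + 9*0)) = -47760*(-1 + 0)*(1 + (-1 + 0)) = -(-47760)*(1 - 1) = -(-47760)*0 = -47760*0 = 0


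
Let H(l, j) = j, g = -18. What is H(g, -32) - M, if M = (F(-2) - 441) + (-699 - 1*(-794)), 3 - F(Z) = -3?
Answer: 308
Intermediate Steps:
F(Z) = 6 (F(Z) = 3 - 1*(-3) = 3 + 3 = 6)
M = -340 (M = (6 - 441) + (-699 - 1*(-794)) = -435 + (-699 + 794) = -435 + 95 = -340)
H(g, -32) - M = -32 - 1*(-340) = -32 + 340 = 308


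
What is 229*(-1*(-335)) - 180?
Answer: 76535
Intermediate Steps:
229*(-1*(-335)) - 180 = 229*335 - 180 = 76715 - 180 = 76535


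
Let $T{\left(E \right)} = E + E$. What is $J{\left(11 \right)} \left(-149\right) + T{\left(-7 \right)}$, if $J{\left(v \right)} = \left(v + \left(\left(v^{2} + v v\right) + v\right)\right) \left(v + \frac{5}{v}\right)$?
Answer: $-450590$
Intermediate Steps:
$T{\left(E \right)} = 2 E$
$J{\left(v \right)} = \left(v + \frac{5}{v}\right) \left(2 v + 2 v^{2}\right)$ ($J{\left(v \right)} = \left(v + \left(\left(v^{2} + v^{2}\right) + v\right)\right) \left(v + \frac{5}{v}\right) = \left(v + \left(2 v^{2} + v\right)\right) \left(v + \frac{5}{v}\right) = \left(v + \left(v + 2 v^{2}\right)\right) \left(v + \frac{5}{v}\right) = \left(2 v + 2 v^{2}\right) \left(v + \frac{5}{v}\right) = \left(v + \frac{5}{v}\right) \left(2 v + 2 v^{2}\right)$)
$J{\left(11 \right)} \left(-149\right) + T{\left(-7 \right)} = \left(10 + 2 \cdot 11^{2} + 2 \cdot 11^{3} + 10 \cdot 11\right) \left(-149\right) + 2 \left(-7\right) = \left(10 + 2 \cdot 121 + 2 \cdot 1331 + 110\right) \left(-149\right) - 14 = \left(10 + 242 + 2662 + 110\right) \left(-149\right) - 14 = 3024 \left(-149\right) - 14 = -450576 - 14 = -450590$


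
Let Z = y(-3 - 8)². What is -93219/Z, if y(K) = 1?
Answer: -93219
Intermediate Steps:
Z = 1 (Z = 1² = 1)
-93219/Z = -93219/1 = -93219*1 = -93219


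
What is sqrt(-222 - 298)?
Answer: 2*I*sqrt(130) ≈ 22.803*I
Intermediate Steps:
sqrt(-222 - 298) = sqrt(-520) = 2*I*sqrt(130)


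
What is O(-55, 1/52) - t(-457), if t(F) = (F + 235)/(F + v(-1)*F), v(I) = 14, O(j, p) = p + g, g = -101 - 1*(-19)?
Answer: -9744803/118820 ≈ -82.013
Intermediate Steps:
g = -82 (g = -101 + 19 = -82)
O(j, p) = -82 + p (O(j, p) = p - 82 = -82 + p)
t(F) = (235 + F)/(15*F) (t(F) = (F + 235)/(F + 14*F) = (235 + F)/((15*F)) = (235 + F)*(1/(15*F)) = (235 + F)/(15*F))
O(-55, 1/52) - t(-457) = (-82 + 1/52) - (235 - 457)/(15*(-457)) = (-82 + 1/52) - (-1)*(-222)/(15*457) = -4263/52 - 1*74/2285 = -4263/52 - 74/2285 = -9744803/118820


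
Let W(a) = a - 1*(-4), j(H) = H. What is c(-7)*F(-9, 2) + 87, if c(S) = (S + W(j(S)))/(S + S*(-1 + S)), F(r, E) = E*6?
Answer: 4143/49 ≈ 84.551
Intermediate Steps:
F(r, E) = 6*E
W(a) = 4 + a (W(a) = a + 4 = 4 + a)
c(S) = (4 + 2*S)/(S + S*(-1 + S)) (c(S) = (S + (4 + S))/(S + S*(-1 + S)) = (4 + 2*S)/(S + S*(-1 + S)))
c(-7)*F(-9, 2) + 87 = (2*(2 - 7)/(-7)**2)*(6*2) + 87 = (2*(1/49)*(-5))*12 + 87 = -10/49*12 + 87 = -120/49 + 87 = 4143/49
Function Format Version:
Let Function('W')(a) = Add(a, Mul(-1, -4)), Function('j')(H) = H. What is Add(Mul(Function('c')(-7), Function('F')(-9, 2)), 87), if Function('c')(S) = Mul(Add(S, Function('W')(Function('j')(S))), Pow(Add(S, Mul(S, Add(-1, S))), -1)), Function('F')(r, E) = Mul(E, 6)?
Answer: Rational(4143, 49) ≈ 84.551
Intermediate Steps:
Function('F')(r, E) = Mul(6, E)
Function('W')(a) = Add(4, a) (Function('W')(a) = Add(a, 4) = Add(4, a))
Function('c')(S) = Mul(Pow(Add(S, Mul(S, Add(-1, S))), -1), Add(4, Mul(2, S))) (Function('c')(S) = Mul(Add(S, Add(4, S)), Pow(Add(S, Mul(S, Add(-1, S))), -1)) = Mul(Add(4, Mul(2, S)), Pow(Add(S, Mul(S, Add(-1, S))), -1)) = Mul(Pow(Add(S, Mul(S, Add(-1, S))), -1), Add(4, Mul(2, S))))
Add(Mul(Function('c')(-7), Function('F')(-9, 2)), 87) = Add(Mul(Mul(2, Pow(-7, -2), Add(2, -7)), Mul(6, 2)), 87) = Add(Mul(Mul(2, Rational(1, 49), -5), 12), 87) = Add(Mul(Rational(-10, 49), 12), 87) = Add(Rational(-120, 49), 87) = Rational(4143, 49)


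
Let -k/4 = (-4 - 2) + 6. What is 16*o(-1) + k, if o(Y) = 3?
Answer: 48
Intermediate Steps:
k = 0 (k = -4*((-4 - 2) + 6) = -4*(-6 + 6) = -4*0 = 0)
16*o(-1) + k = 16*3 + 0 = 48 + 0 = 48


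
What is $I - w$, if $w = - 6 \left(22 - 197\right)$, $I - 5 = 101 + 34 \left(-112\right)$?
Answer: $-4752$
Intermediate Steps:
$I = -3702$ ($I = 5 + \left(101 + 34 \left(-112\right)\right) = 5 + \left(101 - 3808\right) = 5 - 3707 = -3702$)
$w = 1050$ ($w = - 6 \left(22 - 197\right) = \left(-6\right) \left(-175\right) = 1050$)
$I - w = -3702 - 1050 = -4752$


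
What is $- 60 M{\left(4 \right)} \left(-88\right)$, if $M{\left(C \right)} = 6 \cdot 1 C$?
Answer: $126720$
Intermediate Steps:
$M{\left(C \right)} = 6 C$
$- 60 M{\left(4 \right)} \left(-88\right) = - 60 \cdot 6 \cdot 4 \left(-88\right) = \left(-60\right) 24 \left(-88\right) = \left(-1440\right) \left(-88\right) = 126720$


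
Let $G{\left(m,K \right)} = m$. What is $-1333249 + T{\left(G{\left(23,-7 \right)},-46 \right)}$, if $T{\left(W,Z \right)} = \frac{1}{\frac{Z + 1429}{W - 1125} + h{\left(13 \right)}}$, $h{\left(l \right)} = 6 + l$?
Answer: $- \frac{26071683093}{19555} \approx -1.3332 \cdot 10^{6}$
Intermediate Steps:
$T{\left(W,Z \right)} = \frac{1}{19 + \frac{1429 + Z}{-1125 + W}}$ ($T{\left(W,Z \right)} = \frac{1}{\frac{Z + 1429}{W - 1125} + \left(6 + 13\right)} = \frac{1}{\frac{1429 + Z}{-1125 + W} + 19} = \frac{1}{19 + \frac{1429 + Z}{-1125 + W}}$)
$-1333249 + T{\left(G{\left(23,-7 \right)},-46 \right)} = -1333249 + \frac{-1125 + 23}{-19946 - 46 + 19 \cdot 23} = -1333249 + \frac{1}{-19946 - 46 + 437} \left(-1102\right) = -1333249 + \frac{1}{-19555} \left(-1102\right) = -1333249 - - \frac{1102}{19555} = -1333249 + \frac{1102}{19555} = - \frac{26071683093}{19555}$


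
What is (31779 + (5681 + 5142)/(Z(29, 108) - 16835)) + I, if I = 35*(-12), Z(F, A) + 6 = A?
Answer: 524719324/16733 ≈ 31358.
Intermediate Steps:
Z(F, A) = -6 + A
I = -420
(31779 + (5681 + 5142)/(Z(29, 108) - 16835)) + I = (31779 + (5681 + 5142)/((-6 + 108) - 16835)) - 420 = (31779 + 10823/(102 - 16835)) - 420 = (31779 + 10823/(-16733)) - 420 = (31779 + 10823*(-1/16733)) - 420 = (31779 - 10823/16733) - 420 = 531747184/16733 - 420 = 524719324/16733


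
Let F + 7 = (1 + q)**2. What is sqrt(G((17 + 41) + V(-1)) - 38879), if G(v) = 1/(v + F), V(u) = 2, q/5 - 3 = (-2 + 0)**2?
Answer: 3*I*sqrt(7861337970)/1349 ≈ 197.18*I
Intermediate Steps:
q = 35 (q = 15 + 5*(-2 + 0)**2 = 15 + 5*(-2)**2 = 15 + 5*4 = 15 + 20 = 35)
F = 1289 (F = -7 + (1 + 35)**2 = -7 + 36**2 = -7 + 1296 = 1289)
G(v) = 1/(1289 + v) (G(v) = 1/(v + 1289) = 1/(1289 + v))
sqrt(G((17 + 41) + V(-1)) - 38879) = sqrt(1/(1289 + ((17 + 41) + 2)) - 38879) = sqrt(1/(1289 + (58 + 2)) - 38879) = sqrt(1/(1289 + 60) - 38879) = sqrt(1/1349 - 38879) = sqrt(-52447770/1349) = 3*I*sqrt(7861337970)/1349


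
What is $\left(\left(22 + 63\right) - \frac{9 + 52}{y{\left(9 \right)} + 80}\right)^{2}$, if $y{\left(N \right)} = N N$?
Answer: $\frac{185613376}{25921} \approx 7160.7$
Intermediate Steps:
$y{\left(N \right)} = N^{2}$
$\left(\left(22 + 63\right) - \frac{9 + 52}{y{\left(9 \right)} + 80}\right)^{2} = \left(\left(22 + 63\right) - \frac{9 + 52}{9^{2} + 80}\right)^{2} = \left(85 - \frac{61}{81 + 80}\right)^{2} = \left(85 - \frac{61}{161}\right)^{2} = \left(\frac{13624}{161}\right)^{2} = \frac{185613376}{25921}$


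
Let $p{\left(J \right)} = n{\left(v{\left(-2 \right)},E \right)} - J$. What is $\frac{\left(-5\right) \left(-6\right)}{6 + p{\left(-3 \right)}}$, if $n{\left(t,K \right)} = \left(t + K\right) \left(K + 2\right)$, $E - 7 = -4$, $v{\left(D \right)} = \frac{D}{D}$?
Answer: $\frac{30}{29} \approx 1.0345$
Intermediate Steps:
$v{\left(D \right)} = 1$
$E = 3$ ($E = 7 - 4 = 3$)
$n{\left(t,K \right)} = \left(2 + K\right) \left(K + t\right)$ ($n{\left(t,K \right)} = \left(K + t\right) \left(2 + K\right) = \left(2 + K\right) \left(K + t\right)$)
$p{\left(J \right)} = 20 - J$ ($p{\left(J \right)} = \left(3^{2} + 2 \cdot 3 + 2 \cdot 1 + 3 \cdot 1\right) - J = \left(9 + 6 + 2 + 3\right) - J = 20 - J$)
$\frac{\left(-5\right) \left(-6\right)}{6 + p{\left(-3 \right)}} = \frac{\left(-5\right) \left(-6\right)}{6 + \left(20 - -3\right)} = \frac{30}{6 + \left(20 + 3\right)} = \frac{30}{6 + 23} = \frac{30}{29}$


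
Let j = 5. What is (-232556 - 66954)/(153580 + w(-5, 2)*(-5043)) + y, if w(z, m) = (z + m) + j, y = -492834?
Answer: -35359510753/71747 ≈ -4.9284e+5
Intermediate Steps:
w(z, m) = 5 + m + z (w(z, m) = (z + m) + 5 = (m + z) + 5 = 5 + m + z)
(-232556 - 66954)/(153580 + w(-5, 2)*(-5043)) + y = (-232556 - 66954)/(153580 + (5 + 2 - 5)*(-5043)) - 492834 = -299510/(153580 + 2*(-5043)) - 492834 = -299510/(153580 - 10086) - 492834 = -299510/143494 - 492834 = -299510*1/143494 - 492834 = -149755/71747 - 492834 = -35359510753/71747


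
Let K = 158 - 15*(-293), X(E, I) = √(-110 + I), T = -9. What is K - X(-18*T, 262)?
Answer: 4553 - 2*√38 ≈ 4540.7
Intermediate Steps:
K = 4553 (K = 158 + 4395 = 4553)
K - X(-18*T, 262) = 4553 - √(-110 + 262) = 4553 - √152 = 4553 - 2*√38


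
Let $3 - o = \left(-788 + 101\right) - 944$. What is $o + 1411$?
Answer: $3045$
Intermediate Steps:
$o = 1634$ ($o = 3 - \left(\left(-788 + 101\right) - 944\right) = 3 - \left(-687 - 944\right) = 3 - -1631 = 3 + 1631 = 1634$)
$o + 1411 = 1634 + 1411 = 3045$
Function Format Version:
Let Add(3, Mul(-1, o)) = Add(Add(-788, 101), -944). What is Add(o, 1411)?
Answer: 3045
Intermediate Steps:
o = 1634 (o = Add(3, Mul(-1, Add(Add(-788, 101), -944))) = Add(3, Mul(-1, Add(-687, -944))) = Add(3, Mul(-1, -1631)) = Add(3, 1631) = 1634)
Add(o, 1411) = Add(1634, 1411) = 3045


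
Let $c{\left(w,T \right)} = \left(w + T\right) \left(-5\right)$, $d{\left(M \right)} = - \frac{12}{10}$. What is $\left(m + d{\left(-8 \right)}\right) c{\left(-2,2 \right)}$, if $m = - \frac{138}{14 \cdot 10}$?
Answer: $0$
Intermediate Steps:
$d{\left(M \right)} = - \frac{6}{5}$ ($d{\left(M \right)} = \left(-12\right) \frac{1}{10} = - \frac{6}{5}$)
$c{\left(w,T \right)} = - 5 T - 5 w$ ($c{\left(w,T \right)} = \left(T + w\right) \left(-5\right) = - 5 T - 5 w$)
$m = - \frac{69}{70}$ ($m = - \frac{138}{140} = \left(-138\right) \frac{1}{140} = - \frac{69}{70} \approx -0.98571$)
$\left(m + d{\left(-8 \right)}\right) c{\left(-2,2 \right)} = \left(- \frac{69}{70} - \frac{6}{5}\right) \left(\left(-5\right) 2 - -10\right) = - \frac{153 \left(-10 + 10\right)}{70} = \left(- \frac{153}{70}\right) 0 = 0$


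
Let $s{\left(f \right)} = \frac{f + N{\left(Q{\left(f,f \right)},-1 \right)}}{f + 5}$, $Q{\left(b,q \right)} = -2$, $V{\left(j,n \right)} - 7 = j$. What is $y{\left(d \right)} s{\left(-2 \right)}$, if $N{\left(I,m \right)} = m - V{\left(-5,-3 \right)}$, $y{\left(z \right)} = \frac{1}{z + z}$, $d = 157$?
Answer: $- \frac{5}{942} \approx -0.0053079$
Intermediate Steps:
$V{\left(j,n \right)} = 7 + j$
$y{\left(z \right)} = \frac{1}{2 z}$
$N{\left(I,m \right)} = -2 + m$ ($N{\left(I,m \right)} = m - \left(7 - 5\right) = m - 2 = -2 + m$)
$s{\left(f \right)} = \frac{-3 + f}{5 + f}$ ($s{\left(f \right)} = \frac{f - 3}{f + 5} = \frac{f - 3}{5 + f} = \frac{-3 + f}{5 + f}$)
$y{\left(d \right)} s{\left(-2 \right)} = \frac{1}{2 \cdot 157} \frac{-3 - 2}{5 - 2} = \frac{1}{2} \cdot \frac{1}{157} \cdot \frac{1}{3} \left(-5\right) = \frac{\frac{1}{3} \left(-5\right)}{314} = \frac{1}{314} \left(- \frac{5}{3}\right) = - \frac{5}{942}$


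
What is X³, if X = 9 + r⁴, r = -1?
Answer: 1000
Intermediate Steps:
X = 10 (X = 9 + (-1)⁴ = 9 + 1 = 10)
X³ = 10³ = 1000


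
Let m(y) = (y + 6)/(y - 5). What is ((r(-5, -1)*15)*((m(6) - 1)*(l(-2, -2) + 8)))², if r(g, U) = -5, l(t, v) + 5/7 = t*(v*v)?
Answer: 17015625/49 ≈ 3.4726e+5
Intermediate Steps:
l(t, v) = -5/7 + t*v² (l(t, v) = -5/7 + t*(v*v) = -5/7 + t*v²)
m(y) = (6 + y)/(-5 + y)
((r(-5, -1)*15)*((m(6) - 1)*(l(-2, -2) + 8)))² = ((-5*15)*(((6 + 6)/(-5 + 6) - 1)*((-5/7 - 2*(-2)²) + 8)))² = (-75*(12/1 - 1)*((-5/7 - 2*4) + 8))² = (-75*(1*12 - 1)*((-5/7 - 8) + 8))² = (-75*(12 - 1)*(-61/7 + 8))² = (-825*(-5)/7)² = (-75*(-55/7))² = (4125/7)² = 17015625/49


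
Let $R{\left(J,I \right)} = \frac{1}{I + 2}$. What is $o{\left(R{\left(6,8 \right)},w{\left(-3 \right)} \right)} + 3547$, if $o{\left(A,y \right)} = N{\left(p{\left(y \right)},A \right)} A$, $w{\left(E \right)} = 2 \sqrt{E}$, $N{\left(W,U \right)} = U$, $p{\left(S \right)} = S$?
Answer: $\frac{354701}{100} \approx 3547.0$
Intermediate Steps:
$R{\left(J,I \right)} = \frac{1}{2 + I}$
$o{\left(A,y \right)} = A^{2}$ ($o{\left(A,y \right)} = A A = A^{2}$)
$o{\left(R{\left(6,8 \right)},w{\left(-3 \right)} \right)} + 3547 = \left(\frac{1}{2 + 8}\right)^{2} + 3547 = \left(\frac{1}{10}\right)^{2} + 3547 = \frac{1}{100} + 3547 = \frac{354701}{100}$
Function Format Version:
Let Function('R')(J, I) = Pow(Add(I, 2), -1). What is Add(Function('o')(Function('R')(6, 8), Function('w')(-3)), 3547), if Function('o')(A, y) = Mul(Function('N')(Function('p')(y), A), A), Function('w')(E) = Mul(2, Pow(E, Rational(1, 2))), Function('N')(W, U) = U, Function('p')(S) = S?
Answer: Rational(354701, 100) ≈ 3547.0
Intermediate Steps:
Function('R')(J, I) = Pow(Add(2, I), -1)
Function('o')(A, y) = Pow(A, 2) (Function('o')(A, y) = Mul(A, A) = Pow(A, 2))
Add(Function('o')(Function('R')(6, 8), Function('w')(-3)), 3547) = Add(Pow(Pow(Add(2, 8), -1), 2), 3547) = Add(Pow(Pow(10, -1), 2), 3547) = Add(Pow(Rational(1, 10), 2), 3547) = Add(Rational(1, 100), 3547) = Rational(354701, 100)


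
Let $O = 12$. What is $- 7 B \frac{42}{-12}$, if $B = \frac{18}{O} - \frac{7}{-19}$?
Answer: $\frac{3479}{76} \approx 45.776$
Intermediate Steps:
$B = \frac{71}{38}$ ($B = \frac{18}{12} - \frac{7}{-19} = 18 \cdot \frac{1}{12} - - \frac{7}{19} = \frac{3}{2} + \frac{7}{19} = \frac{71}{38} \approx 1.8684$)
$- 7 B \frac{42}{-12} = \left(-7\right) \frac{71}{38} \frac{42}{-12} = - \frac{497 \cdot 42 \left(- \frac{1}{12}\right)}{38} = \left(- \frac{497}{38}\right) \left(- \frac{7}{2}\right) = \frac{3479}{76}$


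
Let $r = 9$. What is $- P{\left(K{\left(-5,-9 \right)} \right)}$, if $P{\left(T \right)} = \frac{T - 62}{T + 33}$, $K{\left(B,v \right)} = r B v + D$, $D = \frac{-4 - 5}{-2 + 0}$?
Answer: $- \frac{139}{177} \approx -0.78531$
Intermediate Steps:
$D = \frac{9}{2}$ ($D = - \frac{9}{-2} = \left(-9\right) \left(- \frac{1}{2}\right) = \frac{9}{2} \approx 4.5$)
$K{\left(B,v \right)} = \frac{9}{2} + 9 B v$ ($K{\left(B,v \right)} = 9 B v + \frac{9}{2} = \frac{9}{2} + 9 B v$)
$P{\left(T \right)} = \frac{-62 + T}{33 + T}$
$- P{\left(K{\left(-5,-9 \right)} \right)} = - \frac{-62 + \left(\frac{9}{2} + 9 \left(-5\right) \left(-9\right)\right)}{33 + \left(\frac{9}{2} + 9 \left(-5\right) \left(-9\right)\right)} = - \frac{-62 + \left(\frac{9}{2} + 405\right)}{33 + \left(\frac{9}{2} + 405\right)} = - \frac{-62 + \frac{819}{2}}{33 + \frac{819}{2}} = - \frac{695}{\frac{885}{2} \cdot 2} = - \frac{2 \cdot 695}{885 \cdot 2} = \left(-1\right) \frac{139}{177} = - \frac{139}{177}$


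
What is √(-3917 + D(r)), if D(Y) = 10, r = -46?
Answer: I*√3907 ≈ 62.506*I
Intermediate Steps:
√(-3917 + D(r)) = √(-3917 + 10) = √(-3907) = I*√3907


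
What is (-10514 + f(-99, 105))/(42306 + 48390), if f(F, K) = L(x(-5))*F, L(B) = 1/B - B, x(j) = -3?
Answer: -5389/45348 ≈ -0.11884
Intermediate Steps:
L(B) = 1/B - B
f(F, K) = 8*F/3 (f(F, K) = (1/(-3) - 1*(-3))*F = (-⅓ + 3)*F = 8*F/3)
(-10514 + f(-99, 105))/(42306 + 48390) = (-10514 + (8/3)*(-99))/(42306 + 48390) = (-10514 - 264)/90696 = -10778*1/90696 = -5389/45348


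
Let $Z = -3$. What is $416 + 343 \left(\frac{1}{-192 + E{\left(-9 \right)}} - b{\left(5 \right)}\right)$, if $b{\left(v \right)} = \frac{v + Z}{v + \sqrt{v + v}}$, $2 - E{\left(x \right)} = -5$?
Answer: $\frac{102941}{555} + \frac{686 \sqrt{10}}{15} \approx 330.1$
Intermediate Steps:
$E{\left(x \right)} = 7$ ($E{\left(x \right)} = 2 - -5 = 2 + 5 = 7$)
$b{\left(v \right)} = \frac{-3 + v}{v + \sqrt{2} \sqrt{v}}$ ($b{\left(v \right)} = \frac{v - 3}{v + \sqrt{v + v}} = \frac{-3 + v}{v + \sqrt{2 v}} = \frac{-3 + v}{v + \sqrt{2} \sqrt{v}}$)
$416 + 343 \left(\frac{1}{-192 + E{\left(-9 \right)}} - b{\left(5 \right)}\right) = 416 + 343 \left(\frac{1}{-192 + 7} - \frac{-3 + 5}{5 + \sqrt{2} \sqrt{5}}\right) = 416 + 343 \left(\frac{1}{-185} - \frac{1}{5 + \sqrt{10}} \cdot 2\right) = 416 + 343 \left(- \frac{1}{185} - \frac{2}{5 + \sqrt{10}}\right) = 416 - \left(\frac{343}{185} + \frac{686}{5 + \sqrt{10}}\right) = \frac{76617}{185} - \frac{686}{5 + \sqrt{10}}$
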